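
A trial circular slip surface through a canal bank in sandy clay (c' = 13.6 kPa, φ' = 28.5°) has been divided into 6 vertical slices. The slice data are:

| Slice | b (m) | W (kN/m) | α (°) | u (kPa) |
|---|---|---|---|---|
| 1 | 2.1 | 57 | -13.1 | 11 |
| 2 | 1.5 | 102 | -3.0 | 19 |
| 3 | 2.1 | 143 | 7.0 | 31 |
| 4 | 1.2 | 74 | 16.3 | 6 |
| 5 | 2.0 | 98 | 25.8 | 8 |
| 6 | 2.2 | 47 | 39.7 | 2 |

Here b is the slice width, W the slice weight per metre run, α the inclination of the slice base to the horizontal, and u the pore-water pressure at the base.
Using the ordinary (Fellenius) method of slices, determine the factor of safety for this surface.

Ordinary method of slices: FS = Σ[c'·Δl_i + (W_i cosα_i − u_i·Δl_i)·tanφ'] / Σ W_i sinα_i, with Δl_i = b_i / cosα_i.
Slice 1: Δl = 2.1/cos(-13.1°) = 2.156 m; N'_1 = 57·cos(-13.1°) − 11·2.156 = 31.8; c'Δl = 29.32; W sinα = -12.9
Slice 2: Δl = 1.5/cos(-3.0°) = 1.502 m; N'_2 = 102·cos(-3.0°) − 19·1.502 = 73.3; c'Δl = 20.43; W sinα = -5.3
Slice 3: Δl = 2.1/cos7.0° = 2.116 m; N'_3 = 143·cos7.0° − 31·2.116 = 76.3; c'Δl = 28.77; W sinα = 17.4
Slice 4: Δl = 1.2/cos16.3° = 1.250 m; N'_4 = 74·cos16.3° − 6·1.250 = 63.5; c'Δl = 17.00; W sinα = 20.8
Slice 5: Δl = 2.0/cos25.8° = 2.221 m; N'_5 = 98·cos25.8° − 8·2.221 = 70.5; c'Δl = 30.21; W sinα = 42.7
Slice 6: Δl = 2.2/cos39.7° = 2.859 m; N'_6 = 47·cos39.7° − 2·2.859 = 30.4; c'Δl = 38.89; W sinα = 30.0
Σc'Δl = 164.6 kN/m; ΣN' = 345.9 kN/m; ΣW sinα = 92.6 kN/m
Resisting = 164.6 + 345.9·tan28.5° = 164.6 + 187.8 = 352.4 kN/m
FS = 352.4 / 92.6 = 3.805

FS = 3.81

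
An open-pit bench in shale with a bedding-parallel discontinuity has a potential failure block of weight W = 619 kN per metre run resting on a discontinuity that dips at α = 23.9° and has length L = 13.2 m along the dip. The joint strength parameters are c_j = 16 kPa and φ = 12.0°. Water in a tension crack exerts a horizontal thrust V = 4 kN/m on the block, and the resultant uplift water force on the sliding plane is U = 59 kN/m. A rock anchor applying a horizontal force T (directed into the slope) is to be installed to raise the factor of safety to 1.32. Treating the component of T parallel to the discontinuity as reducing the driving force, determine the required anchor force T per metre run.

T = 13 kN/m

Resolving forces along and normal to the sliding plane, with the horizontal anchor force T adding T·sinα to the effective normal force and T·cosα acting up the plane against the driving force:
FS = [c_jL + (W cosα − U − V sinα + T sinα) tanφ] / [W sinα + V cosα − T cosα]
Without the anchor: N' = 505.3 kN/m, driving T_d = 254.4 kN/m, resisting R = 16·13.2 + 505.3·tan12.0° = 318.6 kN/m, FS = 1.25.
Setting FS = 1.32 and solving for T:
1.32·(254.4 − T cos23.9°) = 318.6 + T sin23.9°·tan12.0°
T·(sin23.9°·tan12.0° + 1.32·cos23.9°) = 1.32·254.4 − 318.6
T·(0.4051·0.2126 + 1.32·0.9143) = 335.9 − 318.6 = 17.3
T·1.2929 = 17.3
T = 13.3 kN/m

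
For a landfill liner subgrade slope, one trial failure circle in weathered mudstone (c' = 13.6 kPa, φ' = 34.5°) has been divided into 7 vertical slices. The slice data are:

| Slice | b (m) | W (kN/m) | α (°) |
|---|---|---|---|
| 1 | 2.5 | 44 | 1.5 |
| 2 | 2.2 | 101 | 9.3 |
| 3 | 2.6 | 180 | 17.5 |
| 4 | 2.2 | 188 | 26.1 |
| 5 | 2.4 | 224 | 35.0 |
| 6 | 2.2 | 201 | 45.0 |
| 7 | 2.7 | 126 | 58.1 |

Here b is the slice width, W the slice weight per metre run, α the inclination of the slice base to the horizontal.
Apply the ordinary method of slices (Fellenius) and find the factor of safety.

FS = 1.67

Ordinary method of slices: FS = Σ[c'·Δl_i + (W_i cosα_i)·tanφ'] / Σ W_i sinα_i, with Δl_i = b_i / cosα_i.
Slice 1: Δl = 2.5/cos1.5° = 2.501 m; N'_1 = 44·cos1.5° = 44.0; c'Δl = 34.01; W sinα = 1.2
Slice 2: Δl = 2.2/cos9.3° = 2.229 m; N'_2 = 101·cos9.3° = 99.7; c'Δl = 30.32; W sinα = 16.3
Slice 3: Δl = 2.6/cos17.5° = 2.726 m; N'_3 = 180·cos17.5° = 171.7; c'Δl = 37.08; W sinα = 54.1
Slice 4: Δl = 2.2/cos26.1° = 2.450 m; N'_4 = 188·cos26.1° = 168.8; c'Δl = 33.32; W sinα = 82.7
Slice 5: Δl = 2.4/cos35.0° = 2.930 m; N'_5 = 224·cos35.0° = 183.5; c'Δl = 39.85; W sinα = 128.5
Slice 6: Δl = 2.2/cos45.0° = 3.111 m; N'_6 = 201·cos45.0° = 142.1; c'Δl = 42.31; W sinα = 142.1
Slice 7: Δl = 2.7/cos58.1° = 5.109 m; N'_7 = 126·cos58.1° = 66.6; c'Δl = 69.49; W sinα = 107.0
Σc'Δl = 286.4 kN/m; ΣN' = 876.4 kN/m; ΣW sinα = 531.9 kN/m
Resisting = 286.4 + 876.4·tan34.5° = 286.4 + 602.3 = 888.7 kN/m
FS = 888.7 / 531.9 = 1.671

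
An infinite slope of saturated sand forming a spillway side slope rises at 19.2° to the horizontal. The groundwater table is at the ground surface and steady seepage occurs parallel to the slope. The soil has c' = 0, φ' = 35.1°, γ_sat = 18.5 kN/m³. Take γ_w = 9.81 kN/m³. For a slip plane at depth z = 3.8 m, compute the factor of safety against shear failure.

With seepage parallel to the slope and the water table at the surface, the effective normal stress on the slip plane uses the buoyant unit weight γ' = γ_sat − γ_w while the driving shear stress uses γ_sat:
FS = [c' + γ' z cos²β tanφ'] / [γ_sat z sinβ cosβ]
(For c' = 0 this reduces to FS = (γ'/γ_sat)·tanφ'/tanβ.)
γ' = 18.5 − 9.81 = 8.69 kN/m³
Numerator = 0.0 + 8.69·3.8·cos²19.2°·tan35.1° = 0.0 + 8.69·3.8·0.8918·0.7028 = 20.698 kPa
Denominator = 18.5·3.8·sin19.2°·cos19.2° = 18.5·3.8·0.3289·0.9444 = 21.833 kPa
FS = 20.698 / 21.833 = 0.948

FS = 0.95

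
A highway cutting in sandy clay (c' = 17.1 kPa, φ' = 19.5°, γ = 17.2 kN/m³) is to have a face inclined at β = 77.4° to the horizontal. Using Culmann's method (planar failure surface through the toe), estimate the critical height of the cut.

Culmann's analysis gives the critical failure plane at α_cr = (β + φ')/2 = (77.4 + 19.5)/2 = 48.5°, and the critical height
H_c = (4c'/γ) · sinβ cosφ' / [1 − cos(β − φ')]
    = (4·17.1/17.2) · sin77.4°·cos19.5° / [1 − cos(57.9°)]
    = 3.977 · 0.9759·0.9426 / [1 − 0.5314]
    = 3.977 · 0.9199 / 0.4686
    = 7.81 m

H_c = 7.81 m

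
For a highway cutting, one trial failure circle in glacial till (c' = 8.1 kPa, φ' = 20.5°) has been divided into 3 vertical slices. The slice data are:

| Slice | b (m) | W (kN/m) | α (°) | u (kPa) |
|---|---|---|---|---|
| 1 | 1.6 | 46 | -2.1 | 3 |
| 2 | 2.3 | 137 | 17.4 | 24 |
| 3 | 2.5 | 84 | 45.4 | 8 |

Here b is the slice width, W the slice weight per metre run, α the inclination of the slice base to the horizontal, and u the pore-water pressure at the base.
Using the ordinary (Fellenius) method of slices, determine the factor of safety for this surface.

FS = 1.16

Ordinary method of slices: FS = Σ[c'·Δl_i + (W_i cosα_i − u_i·Δl_i)·tanφ'] / Σ W_i sinα_i, with Δl_i = b_i / cosα_i.
Slice 1: Δl = 1.6/cos(-2.1°) = 1.601 m; N'_1 = 46·cos(-2.1°) − 3·1.601 = 41.2; c'Δl = 12.97; W sinα = -1.7
Slice 2: Δl = 2.3/cos17.4° = 2.410 m; N'_2 = 137·cos17.4° − 24·2.410 = 72.9; c'Δl = 19.52; W sinα = 41.0
Slice 3: Δl = 2.5/cos45.4° = 3.560 m; N'_3 = 84·cos45.4° − 8·3.560 = 30.5; c'Δl = 28.84; W sinα = 59.8
Σc'Δl = 61.3 kN/m; ΣN' = 144.5 kN/m; ΣW sinα = 99.1 kN/m
Resisting = 61.3 + 144.5·tan20.5° = 61.3 + 54.0 = 115.4 kN/m
FS = 115.4 / 99.1 = 1.164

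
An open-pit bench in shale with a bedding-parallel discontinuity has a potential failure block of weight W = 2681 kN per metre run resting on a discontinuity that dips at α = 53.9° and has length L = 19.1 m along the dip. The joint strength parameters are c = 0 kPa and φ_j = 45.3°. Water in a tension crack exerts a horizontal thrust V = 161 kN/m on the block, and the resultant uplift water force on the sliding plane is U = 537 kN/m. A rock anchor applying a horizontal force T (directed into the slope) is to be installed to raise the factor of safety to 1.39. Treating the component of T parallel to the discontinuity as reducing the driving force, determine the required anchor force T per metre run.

Resolving forces along and normal to the sliding plane, with the horizontal anchor force T adding T·sinα to the effective normal force and T·cosα acting up the plane against the driving force:
FS = [cL + (W cosα − U − V sinα + T sinα) tanφ_j] / [W sinα + V cosα − T cosα]
Without the anchor: N' = 912.5 kN/m, driving T_d = 2261.1 kN/m, resisting R = 0·19.1 + 912.5·tan45.3° = 922.2 kN/m, FS = 0.41.
Setting FS = 1.39 and solving for T:
1.39·(2261.1 − T cos53.9°) = 922.2 + T sin53.9°·tan45.3°
T·(sin53.9°·tan45.3° + 1.39·cos53.9°) = 1.39·2261.1 − 922.2
T·(0.8080·1.0105 + 1.39·0.5892) = 3142.9 − 922.2 = 2220.7
T·1.6355 = 2220.7
T = 1357.9 kN/m

T = 1358 kN/m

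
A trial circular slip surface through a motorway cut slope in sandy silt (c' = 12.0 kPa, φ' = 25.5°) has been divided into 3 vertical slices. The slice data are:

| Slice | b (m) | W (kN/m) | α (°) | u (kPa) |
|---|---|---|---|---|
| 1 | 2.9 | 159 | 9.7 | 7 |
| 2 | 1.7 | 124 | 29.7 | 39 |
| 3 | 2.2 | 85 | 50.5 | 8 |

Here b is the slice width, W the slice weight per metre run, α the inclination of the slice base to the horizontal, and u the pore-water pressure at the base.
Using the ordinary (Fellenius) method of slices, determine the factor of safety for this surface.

Ordinary method of slices: FS = Σ[c'·Δl_i + (W_i cosα_i − u_i·Δl_i)·tanφ'] / Σ W_i sinα_i, with Δl_i = b_i / cosα_i.
Slice 1: Δl = 2.9/cos9.7° = 2.942 m; N'_1 = 159·cos9.7° − 7·2.942 = 136.1; c'Δl = 35.30; W sinα = 26.8
Slice 2: Δl = 1.7/cos29.7° = 1.957 m; N'_2 = 124·cos29.7° − 39·1.957 = 31.4; c'Δl = 23.49; W sinα = 61.4
Slice 3: Δl = 2.2/cos50.5° = 3.459 m; N'_3 = 85·cos50.5° − 8·3.459 = 26.4; c'Δl = 41.50; W sinα = 65.6
Σc'Δl = 100.3 kN/m; ΣN' = 193.9 kN/m; ΣW sinα = 153.8 kN/m
Resisting = 100.3 + 193.9·tan25.5° = 100.3 + 92.5 = 192.8 kN/m
FS = 192.8 / 153.8 = 1.253

FS = 1.25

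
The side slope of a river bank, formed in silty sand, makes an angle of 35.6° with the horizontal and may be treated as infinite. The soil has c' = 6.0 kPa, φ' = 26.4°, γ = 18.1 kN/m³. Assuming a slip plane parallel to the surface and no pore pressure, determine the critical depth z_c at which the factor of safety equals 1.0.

z_c = 2.28 m

Setting FS = 1.00 in FS = [c' + γz cos²β tanφ'] / [γz sinβ cosβ] and solving for z:
z = c' / [γ cosβ (FS·sinβ − cosβ·tanφ')]
  = 6.0 / [18.1·cos35.6°·(1.00·sin35.6° − cos35.6°·tan26.4°)]
  = 6.0 / [18.1·0.8131·(1.00·0.5821 − 0.8131·0.4964)]
  = 6.0 / 2.6270 = 2.284 m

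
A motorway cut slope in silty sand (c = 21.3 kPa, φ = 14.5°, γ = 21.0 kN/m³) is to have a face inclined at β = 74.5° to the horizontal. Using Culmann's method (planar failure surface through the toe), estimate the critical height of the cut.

H_c = 7.57 m

Culmann's analysis gives the critical failure plane at α_cr = (β + φ)/2 = (74.5 + 14.5)/2 = 44.5°, and the critical height
H_c = (4c/γ) · sinβ cosφ / [1 − cos(β − φ)]
    = (4·21.3/21.0) · sin74.5°·cos14.5° / [1 − cos(60.0°)]
    = 4.057 · 0.9636·0.9681 / [1 − 0.5000]
    = 4.057 · 0.9329 / 0.5000
    = 7.57 m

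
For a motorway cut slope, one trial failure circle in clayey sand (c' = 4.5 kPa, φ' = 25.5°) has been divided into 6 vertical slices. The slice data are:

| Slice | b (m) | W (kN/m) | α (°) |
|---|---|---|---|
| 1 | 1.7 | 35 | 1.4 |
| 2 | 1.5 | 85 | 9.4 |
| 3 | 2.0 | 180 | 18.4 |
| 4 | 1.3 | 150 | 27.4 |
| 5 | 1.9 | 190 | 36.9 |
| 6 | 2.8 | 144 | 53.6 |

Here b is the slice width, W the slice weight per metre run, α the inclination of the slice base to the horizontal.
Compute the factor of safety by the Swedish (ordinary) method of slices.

FS = 1.02

Ordinary method of slices: FS = Σ[c'·Δl_i + (W_i cosα_i)·tanφ'] / Σ W_i sinα_i, with Δl_i = b_i / cosα_i.
Slice 1: Δl = 1.7/cos1.4° = 1.701 m; N'_1 = 35·cos1.4° = 35.0; c'Δl = 7.65; W sinα = 0.9
Slice 2: Δl = 1.5/cos9.4° = 1.520 m; N'_2 = 85·cos9.4° = 83.9; c'Δl = 6.84; W sinα = 13.9
Slice 3: Δl = 2.0/cos18.4° = 2.108 m; N'_3 = 180·cos18.4° = 170.8; c'Δl = 9.48; W sinα = 56.8
Slice 4: Δl = 1.3/cos27.4° = 1.464 m; N'_4 = 150·cos27.4° = 133.2; c'Δl = 6.59; W sinα = 69.0
Slice 5: Δl = 1.9/cos36.9° = 2.376 m; N'_5 = 190·cos36.9° = 151.9; c'Δl = 10.69; W sinα = 114.1
Slice 6: Δl = 2.8/cos53.6° = 4.718 m; N'_6 = 144·cos53.6° = 85.5; c'Δl = 21.23; W sinα = 115.9
Σc'Δl = 62.5 kN/m; ΣN' = 660.2 kN/m; ΣW sinα = 370.6 kN/m
Resisting = 62.5 + 660.2·tan25.5° = 62.5 + 314.9 = 377.4 kN/m
FS = 377.4 / 370.6 = 1.018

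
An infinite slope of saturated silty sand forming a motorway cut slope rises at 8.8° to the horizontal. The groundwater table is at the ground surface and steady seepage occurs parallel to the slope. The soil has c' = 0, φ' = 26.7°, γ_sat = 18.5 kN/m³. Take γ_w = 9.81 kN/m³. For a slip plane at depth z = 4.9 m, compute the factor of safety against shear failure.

With seepage parallel to the slope and the water table at the surface, the effective normal stress on the slip plane uses the buoyant unit weight γ' = γ_sat − γ_w while the driving shear stress uses γ_sat:
FS = [c' + γ' z cos²β tanφ'] / [γ_sat z sinβ cosβ]
(For c' = 0 this reduces to FS = (γ'/γ_sat)·tanφ'/tanβ.)
γ' = 18.5 − 9.81 = 8.69 kN/m³
Numerator = 0.0 + 8.69·4.9·cos²8.8°·tan26.7° = 0.0 + 8.69·4.9·0.9766·0.5029 = 20.915 kPa
Denominator = 18.5·4.9·sin8.8°·cos8.8° = 18.5·4.9·0.1530·0.9882 = 13.705 kPa
FS = 20.915 / 13.705 = 1.526

FS = 1.53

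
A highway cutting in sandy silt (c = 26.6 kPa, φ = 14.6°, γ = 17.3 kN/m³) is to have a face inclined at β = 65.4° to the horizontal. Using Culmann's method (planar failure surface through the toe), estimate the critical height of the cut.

Culmann's analysis gives the critical failure plane at α_cr = (β + φ)/2 = (65.4 + 14.6)/2 = 40.0°, and the critical height
H_c = (4c/γ) · sinβ cosφ / [1 − cos(β − φ)]
    = (4·26.6/17.3) · sin65.4°·cos14.6° / [1 − cos(50.8°)]
    = 6.150 · 0.9092·0.9677 / [1 − 0.6320]
    = 6.150 · 0.8799 / 0.3680
    = 14.71 m

H_c = 14.71 m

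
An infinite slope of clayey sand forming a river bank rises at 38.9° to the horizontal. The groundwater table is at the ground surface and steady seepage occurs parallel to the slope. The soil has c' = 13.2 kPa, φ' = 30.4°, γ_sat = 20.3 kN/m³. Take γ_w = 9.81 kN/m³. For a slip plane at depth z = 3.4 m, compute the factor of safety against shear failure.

FS = 0.77

With seepage parallel to the slope and the water table at the surface, the effective normal stress on the slip plane uses the buoyant unit weight γ' = γ_sat − γ_w while the driving shear stress uses γ_sat:
FS = [c' + γ' z cos²β tanφ'] / [γ_sat z sinβ cosβ]
γ' = 20.3 − 9.81 = 10.49 kN/m³
Numerator = 13.2 + 10.49·3.4·cos²38.9°·tan30.4° = 13.2 + 10.49·3.4·0.6057·0.5867 = 25.874 kPa
Denominator = 20.3·3.4·sin38.9°·cos38.9° = 20.3·3.4·0.6280·0.7782 = 33.731 kPa
FS = 25.874 / 33.731 = 0.767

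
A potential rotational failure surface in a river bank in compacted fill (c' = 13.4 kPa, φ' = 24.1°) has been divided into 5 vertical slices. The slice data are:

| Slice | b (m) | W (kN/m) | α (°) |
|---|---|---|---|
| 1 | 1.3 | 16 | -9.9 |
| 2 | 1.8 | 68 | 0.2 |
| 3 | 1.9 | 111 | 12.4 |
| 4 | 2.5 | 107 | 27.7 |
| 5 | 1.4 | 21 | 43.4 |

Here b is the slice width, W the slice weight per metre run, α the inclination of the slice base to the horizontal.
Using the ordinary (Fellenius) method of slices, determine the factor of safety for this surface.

Ordinary method of slices: FS = Σ[c'·Δl_i + (W_i cosα_i)·tanφ'] / Σ W_i sinα_i, with Δl_i = b_i / cosα_i.
Slice 1: Δl = 1.3/cos(-9.9°) = 1.320 m; N'_1 = 16·cos(-9.9°) = 15.8; c'Δl = 17.68; W sinα = -2.8
Slice 2: Δl = 1.8/cos0.2° = 1.800 m; N'_2 = 68·cos0.2° = 68.0; c'Δl = 24.12; W sinα = 0.2
Slice 3: Δl = 1.9/cos12.4° = 1.945 m; N'_3 = 111·cos12.4° = 108.4; c'Δl = 26.07; W sinα = 23.8
Slice 4: Δl = 2.5/cos27.7° = 2.824 m; N'_4 = 107·cos27.7° = 94.7; c'Δl = 37.84; W sinα = 49.7
Slice 5: Δl = 1.4/cos43.4° = 1.927 m; N'_5 = 21·cos43.4° = 15.3; c'Δl = 25.82; W sinα = 14.4
Σc'Δl = 131.5 kN/m; ΣN' = 302.2 kN/m; ΣW sinα = 85.5 kN/m
Resisting = 131.5 + 302.2·tan24.1° = 131.5 + 135.2 = 266.7 kN/m
FS = 266.7 / 85.5 = 3.120

FS = 3.12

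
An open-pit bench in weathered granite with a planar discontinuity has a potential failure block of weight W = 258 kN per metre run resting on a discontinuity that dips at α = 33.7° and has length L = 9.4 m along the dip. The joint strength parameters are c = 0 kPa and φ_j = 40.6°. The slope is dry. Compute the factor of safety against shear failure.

FS = 1.29

Resolving the block weight along and normal to the plane and applying the Mohr–Coulomb strength on the joint:
N' = W cosα = 258·cos33.7° = 214.6 kN/m
Driving force T = W sinα = 258·sin33.7° = 143.1 kN/m
Resisting force R = c·L + N'·tanφ_j = 0·9.4 + 214.6·tan40.6° = 0.0 + 184.0 = 184.0 kN/m
FS = R / T = 184.0 / 143.1 = 1.285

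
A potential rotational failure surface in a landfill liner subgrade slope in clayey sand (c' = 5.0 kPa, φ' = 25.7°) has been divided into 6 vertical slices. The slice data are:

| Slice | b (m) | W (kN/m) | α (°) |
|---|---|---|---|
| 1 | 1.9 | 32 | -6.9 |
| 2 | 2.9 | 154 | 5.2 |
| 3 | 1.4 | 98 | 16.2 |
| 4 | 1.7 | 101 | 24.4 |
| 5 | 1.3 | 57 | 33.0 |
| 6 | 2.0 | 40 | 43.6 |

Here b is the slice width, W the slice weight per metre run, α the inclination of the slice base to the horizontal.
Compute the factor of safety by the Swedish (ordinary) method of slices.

Ordinary method of slices: FS = Σ[c'·Δl_i + (W_i cosα_i)·tanφ'] / Σ W_i sinα_i, with Δl_i = b_i / cosα_i.
Slice 1: Δl = 1.9/cos(-6.9°) = 1.914 m; N'_1 = 32·cos(-6.9°) = 31.8; c'Δl = 9.57; W sinα = -3.8
Slice 2: Δl = 2.9/cos5.2° = 2.912 m; N'_2 = 154·cos5.2° = 153.4; c'Δl = 14.56; W sinα = 14.0
Slice 3: Δl = 1.4/cos16.2° = 1.458 m; N'_3 = 98·cos16.2° = 94.1; c'Δl = 7.29; W sinα = 27.3
Slice 4: Δl = 1.7/cos24.4° = 1.867 m; N'_4 = 101·cos24.4° = 92.0; c'Δl = 9.33; W sinα = 41.7
Slice 5: Δl = 1.3/cos33.0° = 1.550 m; N'_5 = 57·cos33.0° = 47.8; c'Δl = 7.75; W sinα = 31.0
Slice 6: Δl = 2.0/cos43.6° = 2.762 m; N'_6 = 40·cos43.6° = 29.0; c'Δl = 13.81; W sinα = 27.6
Σc'Δl = 62.3 kN/m; ΣN' = 448.0 kN/m; ΣW sinα = 137.8 kN/m
Resisting = 62.3 + 448.0·tan25.7° = 62.3 + 215.6 = 277.9 kN/m
FS = 277.9 / 137.8 = 2.017

FS = 2.02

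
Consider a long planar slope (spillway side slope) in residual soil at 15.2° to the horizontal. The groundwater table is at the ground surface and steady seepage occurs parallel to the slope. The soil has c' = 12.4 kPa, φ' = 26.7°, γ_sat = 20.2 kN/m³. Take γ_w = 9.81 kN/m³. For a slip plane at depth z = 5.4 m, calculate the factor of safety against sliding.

With seepage parallel to the slope and the water table at the surface, the effective normal stress on the slip plane uses the buoyant unit weight γ' = γ_sat − γ_w while the driving shear stress uses γ_sat:
FS = [c' + γ' z cos²β tanφ'] / [γ_sat z sinβ cosβ]
γ' = 20.2 − 9.81 = 10.39 kN/m³
Numerator = 12.4 + 10.39·5.4·cos²15.2°·tan26.7° = 12.4 + 10.39·5.4·0.9313·0.5029 = 38.679 kPa
Denominator = 20.2·5.4·sin15.2°·cos15.2° = 20.2·5.4·0.2622·0.9650 = 27.599 kPa
FS = 38.679 / 27.599 = 1.401

FS = 1.40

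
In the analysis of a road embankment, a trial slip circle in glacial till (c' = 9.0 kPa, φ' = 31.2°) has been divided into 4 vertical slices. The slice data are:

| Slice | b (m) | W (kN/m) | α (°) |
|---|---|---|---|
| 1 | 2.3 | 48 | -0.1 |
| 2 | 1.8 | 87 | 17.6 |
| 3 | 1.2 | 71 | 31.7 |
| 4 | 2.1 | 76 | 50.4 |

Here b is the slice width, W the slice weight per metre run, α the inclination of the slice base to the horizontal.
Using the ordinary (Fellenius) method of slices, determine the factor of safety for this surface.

FS = 1.84

Ordinary method of slices: FS = Σ[c'·Δl_i + (W_i cosα_i)·tanφ'] / Σ W_i sinα_i, with Δl_i = b_i / cosα_i.
Slice 1: Δl = 2.3/cos(-0.1°) = 2.300 m; N'_1 = 48·cos(-0.1°) = 48.0; c'Δl = 20.70; W sinα = -0.1
Slice 2: Δl = 1.8/cos17.6° = 1.888 m; N'_2 = 87·cos17.6° = 82.9; c'Δl = 17.00; W sinα = 26.3
Slice 3: Δl = 1.2/cos31.7° = 1.410 m; N'_3 = 71·cos31.7° = 60.4; c'Δl = 12.69; W sinα = 37.3
Slice 4: Δl = 2.1/cos50.4° = 3.295 m; N'_4 = 76·cos50.4° = 48.4; c'Δl = 29.65; W sinα = 58.6
Σc'Δl = 80.0 kN/m; ΣN' = 239.8 kN/m; ΣW sinα = 122.1 kN/m
Resisting = 80.0 + 239.8·tan31.2° = 80.0 + 145.2 = 225.3 kN/m
FS = 225.3 / 122.1 = 1.845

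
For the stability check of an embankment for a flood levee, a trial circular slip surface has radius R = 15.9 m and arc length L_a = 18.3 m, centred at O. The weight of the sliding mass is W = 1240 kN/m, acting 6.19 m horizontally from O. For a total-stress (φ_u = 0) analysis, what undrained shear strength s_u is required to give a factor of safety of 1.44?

FS = s_u·L_a·R / (W·d), so s_u = FS·W·d / (L_a·R).
s_u = 1.44·1240·6.19 / (18.30·15.9) = 11052.9 / 290.97 = 37.99 kPa

s_u = 38.0 kPa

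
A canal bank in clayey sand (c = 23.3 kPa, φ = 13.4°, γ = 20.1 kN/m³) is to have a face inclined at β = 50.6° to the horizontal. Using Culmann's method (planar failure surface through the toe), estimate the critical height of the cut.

Culmann's analysis gives the critical failure plane at α_cr = (β + φ)/2 = (50.6 + 13.4)/2 = 32.0°, and the critical height
H_c = (4c/γ) · sinβ cosφ / [1 − cos(β − φ)]
    = (4·23.3/20.1) · sin50.6°·cos13.4° / [1 − cos(37.2°)]
    = 4.637 · 0.7727·0.9728 / [1 − 0.7965]
    = 4.637 · 0.7517 / 0.2035
    = 17.13 m

H_c = 17.13 m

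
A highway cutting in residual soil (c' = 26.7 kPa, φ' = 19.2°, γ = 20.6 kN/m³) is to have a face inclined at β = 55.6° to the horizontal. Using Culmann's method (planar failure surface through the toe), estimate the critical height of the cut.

H_c = 20.71 m

Culmann's analysis gives the critical failure plane at α_cr = (β + φ')/2 = (55.6 + 19.2)/2 = 37.4°, and the critical height
H_c = (4c'/γ) · sinβ cosφ' / [1 − cos(β − φ')]
    = (4·26.7/20.6) · sin55.6°·cos19.2° / [1 − cos(36.4°)]
    = 5.184 · 0.8251·0.9444 / [1 − 0.8049]
    = 5.184 · 0.7792 / 0.1951
    = 20.71 m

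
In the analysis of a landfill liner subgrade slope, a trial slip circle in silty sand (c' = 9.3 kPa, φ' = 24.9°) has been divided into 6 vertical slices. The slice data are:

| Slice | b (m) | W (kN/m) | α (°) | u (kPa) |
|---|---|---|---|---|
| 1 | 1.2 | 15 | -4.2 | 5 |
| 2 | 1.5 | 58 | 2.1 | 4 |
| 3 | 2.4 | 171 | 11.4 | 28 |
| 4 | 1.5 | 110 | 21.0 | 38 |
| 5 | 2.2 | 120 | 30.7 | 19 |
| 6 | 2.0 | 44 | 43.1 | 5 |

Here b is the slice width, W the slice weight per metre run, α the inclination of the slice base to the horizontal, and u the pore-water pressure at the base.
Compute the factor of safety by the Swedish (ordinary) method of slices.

FS = 1.45

Ordinary method of slices: FS = Σ[c'·Δl_i + (W_i cosα_i − u_i·Δl_i)·tanφ'] / Σ W_i sinα_i, with Δl_i = b_i / cosα_i.
Slice 1: Δl = 1.2/cos(-4.2°) = 1.203 m; N'_1 = 15·cos(-4.2°) − 5·1.203 = 8.9; c'Δl = 11.19; W sinα = -1.1
Slice 2: Δl = 1.5/cos2.1° = 1.501 m; N'_2 = 58·cos2.1° − 4·1.501 = 52.0; c'Δl = 13.96; W sinα = 2.1
Slice 3: Δl = 2.4/cos11.4° = 2.448 m; N'_3 = 171·cos11.4° − 28·2.448 = 99.1; c'Δl = 22.77; W sinα = 33.8
Slice 4: Δl = 1.5/cos21.0° = 1.607 m; N'_4 = 110·cos21.0° − 38·1.607 = 41.6; c'Δl = 14.94; W sinα = 39.4
Slice 5: Δl = 2.2/cos30.7° = 2.559 m; N'_5 = 120·cos30.7° − 19·2.559 = 54.6; c'Δl = 23.79; W sinα = 61.3
Slice 6: Δl = 2.0/cos43.1° = 2.739 m; N'_6 = 44·cos43.1° − 5·2.739 = 18.4; c'Δl = 25.47; W sinα = 30.1
Σc'Δl = 112.1 kN/m; ΣN' = 274.6 kN/m; ΣW sinα = 165.6 kN/m
Resisting = 112.1 + 274.6·tan24.9° = 112.1 + 127.5 = 239.6 kN/m
FS = 239.6 / 165.6 = 1.447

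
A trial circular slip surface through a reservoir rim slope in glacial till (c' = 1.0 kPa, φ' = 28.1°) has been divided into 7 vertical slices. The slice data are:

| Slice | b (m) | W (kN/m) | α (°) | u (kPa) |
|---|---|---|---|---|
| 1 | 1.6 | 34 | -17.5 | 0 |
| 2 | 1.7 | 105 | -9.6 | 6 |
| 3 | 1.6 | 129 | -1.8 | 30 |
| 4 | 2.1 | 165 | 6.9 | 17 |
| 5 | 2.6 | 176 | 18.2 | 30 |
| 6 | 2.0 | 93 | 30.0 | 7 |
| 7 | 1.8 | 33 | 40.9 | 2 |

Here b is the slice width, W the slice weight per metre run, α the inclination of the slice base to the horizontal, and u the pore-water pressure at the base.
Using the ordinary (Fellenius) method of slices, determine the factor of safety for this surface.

FS = 2.55

Ordinary method of slices: FS = Σ[c'·Δl_i + (W_i cosα_i − u_i·Δl_i)·tanφ'] / Σ W_i sinα_i, with Δl_i = b_i / cosα_i.
Slice 1: Δl = 1.6/cos(-17.5°) = 1.678 m; N'_1 = 34·cos(-17.5°) − 0·1.678 = 32.4; c'Δl = 1.68; W sinα = -10.2
Slice 2: Δl = 1.7/cos(-9.6°) = 1.724 m; N'_2 = 105·cos(-9.6°) − 6·1.724 = 93.2; c'Δl = 1.72; W sinα = -17.5
Slice 3: Δl = 1.6/cos(-1.8°) = 1.601 m; N'_3 = 129·cos(-1.8°) − 30·1.601 = 80.9; c'Δl = 1.60; W sinα = -4.1
Slice 4: Δl = 2.1/cos6.9° = 2.115 m; N'_4 = 165·cos6.9° − 17·2.115 = 127.8; c'Δl = 2.12; W sinα = 19.8
Slice 5: Δl = 2.6/cos18.2° = 2.737 m; N'_5 = 176·cos18.2° − 30·2.737 = 85.1; c'Δl = 2.74; W sinα = 55.0
Slice 6: Δl = 2.0/cos30.0° = 2.309 m; N'_6 = 93·cos30.0° − 7·2.309 = 64.4; c'Δl = 2.31; W sinα = 46.5
Slice 7: Δl = 1.8/cos40.9° = 2.381 m; N'_7 = 33·cos40.9° − 2·2.381 = 20.2; c'Δl = 2.38; W sinα = 21.6
Σc'Δl = 14.5 kN/m; ΣN' = 504.0 kN/m; ΣW sinα = 111.1 kN/m
Resisting = 14.5 + 504.0·tan28.1° = 14.5 + 269.1 = 283.7 kN/m
FS = 283.7 / 111.1 = 2.553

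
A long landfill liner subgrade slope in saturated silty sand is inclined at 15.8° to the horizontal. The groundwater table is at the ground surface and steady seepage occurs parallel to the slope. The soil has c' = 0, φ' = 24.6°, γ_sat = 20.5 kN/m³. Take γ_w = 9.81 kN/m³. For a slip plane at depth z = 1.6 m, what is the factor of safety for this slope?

With seepage parallel to the slope and the water table at the surface, the effective normal stress on the slip plane uses the buoyant unit weight γ' = γ_sat − γ_w while the driving shear stress uses γ_sat:
FS = [c' + γ' z cos²β tanφ'] / [γ_sat z sinβ cosβ]
(For c' = 0 this reduces to FS = (γ'/γ_sat)·tanφ'/tanβ.)
γ' = 20.5 − 9.81 = 10.69 kN/m³
Numerator = 0.0 + 10.69·1.6·cos²15.8°·tan24.6° = 0.0 + 10.69·1.6·0.9259·0.4578 = 7.250 kPa
Denominator = 20.5·1.6·sin15.8°·cos15.8° = 20.5·1.6·0.2723·0.9622 = 8.593 kPa
FS = 7.250 / 8.593 = 0.844

FS = 0.84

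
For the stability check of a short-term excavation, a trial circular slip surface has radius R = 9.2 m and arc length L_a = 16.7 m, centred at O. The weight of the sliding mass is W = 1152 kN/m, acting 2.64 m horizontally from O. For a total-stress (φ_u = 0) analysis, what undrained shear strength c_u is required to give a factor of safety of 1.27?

c_u = 25.1 kPa

FS = c_u·L_a·R / (W·d), so c_u = FS·W·d / (L_a·R).
c_u = 1.27·1152·2.64 / (16.70·9.2) = 3862.4 / 153.64 = 25.14 kPa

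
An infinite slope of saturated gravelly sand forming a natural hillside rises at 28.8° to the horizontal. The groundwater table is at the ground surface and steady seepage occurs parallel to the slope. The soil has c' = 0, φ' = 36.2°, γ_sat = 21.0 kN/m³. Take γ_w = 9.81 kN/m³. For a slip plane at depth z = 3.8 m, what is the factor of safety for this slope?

With seepage parallel to the slope and the water table at the surface, the effective normal stress on the slip plane uses the buoyant unit weight γ' = γ_sat − γ_w while the driving shear stress uses γ_sat:
FS = [c' + γ' z cos²β tanφ'] / [γ_sat z sinβ cosβ]
(For c' = 0 this reduces to FS = (γ'/γ_sat)·tanφ'/tanβ.)
γ' = 21.0 − 9.81 = 11.19 kN/m³
Numerator = 0.0 + 11.19·3.8·cos²28.8°·tan36.2° = 0.0 + 11.19·3.8·0.7679·0.7319 = 23.899 kPa
Denominator = 21.0·3.8·sin28.8°·cos28.8° = 21.0·3.8·0.4818·0.8763 = 33.689 kPa
FS = 23.899 / 33.689 = 0.709

FS = 0.71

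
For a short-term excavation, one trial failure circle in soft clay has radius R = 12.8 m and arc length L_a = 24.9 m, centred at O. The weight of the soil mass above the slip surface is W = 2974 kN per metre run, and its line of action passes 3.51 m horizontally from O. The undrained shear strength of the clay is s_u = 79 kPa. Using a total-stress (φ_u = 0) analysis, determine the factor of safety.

Taking moments about the centre O, the resisting moment is provided by the undrained shear strength acting along the arc:
M_R = s_u·L_a·R = 79·24.90·12.8 = 25178.9 kN·m/m
M_D = W·d = 2974·3.51 = 10438.7 kN·m/m
FS = M_R / M_D = 25178.9 / 10438.7 = 2.412

FS = 2.41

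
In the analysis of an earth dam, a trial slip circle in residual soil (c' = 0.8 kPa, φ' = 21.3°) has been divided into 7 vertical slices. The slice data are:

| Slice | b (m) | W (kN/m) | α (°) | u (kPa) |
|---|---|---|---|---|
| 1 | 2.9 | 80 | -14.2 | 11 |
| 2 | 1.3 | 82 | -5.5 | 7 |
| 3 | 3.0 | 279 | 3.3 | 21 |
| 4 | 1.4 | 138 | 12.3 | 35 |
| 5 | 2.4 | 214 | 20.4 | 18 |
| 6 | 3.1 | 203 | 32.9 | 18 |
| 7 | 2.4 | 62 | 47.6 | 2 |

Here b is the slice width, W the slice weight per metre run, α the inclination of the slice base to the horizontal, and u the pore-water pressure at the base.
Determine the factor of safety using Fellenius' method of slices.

FS = 1.17

Ordinary method of slices: FS = Σ[c'·Δl_i + (W_i cosα_i − u_i·Δl_i)·tanφ'] / Σ W_i sinα_i, with Δl_i = b_i / cosα_i.
Slice 1: Δl = 2.9/cos(-14.2°) = 2.991 m; N'_1 = 80·cos(-14.2°) − 11·2.991 = 44.7; c'Δl = 2.39; W sinα = -19.6
Slice 2: Δl = 1.3/cos(-5.5°) = 1.306 m; N'_2 = 82·cos(-5.5°) − 7·1.306 = 72.5; c'Δl = 1.04; W sinα = -7.9
Slice 3: Δl = 3.0/cos3.3° = 3.005 m; N'_3 = 279·cos3.3° − 21·3.005 = 215.4; c'Δl = 2.40; W sinα = 16.1
Slice 4: Δl = 1.4/cos12.3° = 1.433 m; N'_4 = 138·cos12.3° − 35·1.433 = 84.7; c'Δl = 1.15; W sinα = 29.4
Slice 5: Δl = 2.4/cos20.4° = 2.561 m; N'_5 = 214·cos20.4° − 18·2.561 = 154.5; c'Δl = 2.05; W sinα = 74.6
Slice 6: Δl = 3.1/cos32.9° = 3.692 m; N'_6 = 203·cos32.9° − 18·3.692 = 104.0; c'Δl = 2.95; W sinα = 110.3
Slice 7: Δl = 2.4/cos47.6° = 3.559 m; N'_7 = 62·cos47.6° − 2·3.559 = 34.7; c'Δl = 2.85; W sinα = 45.8
Σc'Δl = 14.8 kN/m; ΣN' = 710.4 kN/m; ΣW sinα = 248.6 kN/m
Resisting = 14.8 + 710.4·tan21.3° = 14.8 + 277.0 = 291.8 kN/m
FS = 291.8 / 248.6 = 1.174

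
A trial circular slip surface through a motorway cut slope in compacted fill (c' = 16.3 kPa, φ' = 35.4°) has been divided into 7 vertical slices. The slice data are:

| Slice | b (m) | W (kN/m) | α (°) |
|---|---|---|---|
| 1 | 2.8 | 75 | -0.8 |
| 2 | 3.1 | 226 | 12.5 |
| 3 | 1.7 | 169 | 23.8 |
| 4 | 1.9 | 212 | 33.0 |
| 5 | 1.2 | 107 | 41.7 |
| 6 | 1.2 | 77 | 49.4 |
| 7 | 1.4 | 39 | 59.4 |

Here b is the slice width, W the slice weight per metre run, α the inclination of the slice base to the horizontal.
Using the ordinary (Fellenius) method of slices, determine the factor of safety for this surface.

FS = 2.07

Ordinary method of slices: FS = Σ[c'·Δl_i + (W_i cosα_i)·tanφ'] / Σ W_i sinα_i, with Δl_i = b_i / cosα_i.
Slice 1: Δl = 2.8/cos(-0.8°) = 2.800 m; N'_1 = 75·cos(-0.8°) = 75.0; c'Δl = 45.64; W sinα = -1.0
Slice 2: Δl = 3.1/cos12.5° = 3.175 m; N'_2 = 226·cos12.5° = 220.6; c'Δl = 51.76; W sinα = 48.9
Slice 3: Δl = 1.7/cos23.8° = 1.858 m; N'_3 = 169·cos23.8° = 154.6; c'Δl = 30.29; W sinα = 68.2
Slice 4: Δl = 1.9/cos33.0° = 2.265 m; N'_4 = 212·cos33.0° = 177.8; c'Δl = 36.93; W sinα = 115.5
Slice 5: Δl = 1.2/cos41.7° = 1.607 m; N'_5 = 107·cos41.7° = 79.9; c'Δl = 26.20; W sinα = 71.2
Slice 6: Δl = 1.2/cos49.4° = 1.844 m; N'_6 = 77·cos49.4° = 50.1; c'Δl = 30.06; W sinα = 58.5
Slice 7: Δl = 1.4/cos59.4° = 2.750 m; N'_7 = 39·cos59.4° = 19.9; c'Δl = 44.83; W sinα = 33.6
Σc'Δl = 265.7 kN/m; ΣN' = 777.9 kN/m; ΣW sinα = 394.7 kN/m
Resisting = 265.7 + 777.9·tan35.4° = 265.7 + 552.8 = 818.5 kN/m
FS = 818.5 / 394.7 = 2.074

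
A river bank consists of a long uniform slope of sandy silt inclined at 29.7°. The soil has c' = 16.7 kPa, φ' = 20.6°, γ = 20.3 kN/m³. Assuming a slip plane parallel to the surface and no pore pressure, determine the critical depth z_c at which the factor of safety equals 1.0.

z_c = 5.61 m

Setting FS = 1.00 in FS = [c' + γz cos²β tanφ'] / [γz sinβ cosβ] and solving for z:
z = c' / [γ cosβ (FS·sinβ − cosβ·tanφ')]
  = 16.7 / [20.3·cos29.7°·(1.00·sin29.7° − cos29.7°·tan20.6°)]
  = 16.7 / [20.3·0.8686·(1.00·0.4955 − 0.8686·0.3759)]
  = 16.7 / 2.9793 = 5.605 m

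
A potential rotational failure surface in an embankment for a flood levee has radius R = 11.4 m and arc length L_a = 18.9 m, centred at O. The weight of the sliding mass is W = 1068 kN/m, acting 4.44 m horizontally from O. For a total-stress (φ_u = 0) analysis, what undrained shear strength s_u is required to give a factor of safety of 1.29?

FS = s_u·L_a·R / (W·d), so s_u = FS·W·d / (L_a·R).
s_u = 1.29·1068·4.44 / (18.90·11.4) = 6117.1 / 215.46 = 28.39 kPa

s_u = 28.4 kPa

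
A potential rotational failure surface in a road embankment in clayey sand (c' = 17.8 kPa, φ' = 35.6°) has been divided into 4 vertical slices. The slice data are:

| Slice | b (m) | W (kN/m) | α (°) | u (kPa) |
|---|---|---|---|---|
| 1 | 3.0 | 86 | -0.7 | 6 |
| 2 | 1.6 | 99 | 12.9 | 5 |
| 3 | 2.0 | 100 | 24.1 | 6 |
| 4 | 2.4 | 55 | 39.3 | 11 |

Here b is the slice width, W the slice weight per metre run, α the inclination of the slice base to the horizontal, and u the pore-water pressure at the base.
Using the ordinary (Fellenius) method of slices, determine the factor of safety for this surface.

Ordinary method of slices: FS = Σ[c'·Δl_i + (W_i cosα_i − u_i·Δl_i)·tanφ'] / Σ W_i sinα_i, with Δl_i = b_i / cosα_i.
Slice 1: Δl = 3.0/cos(-0.7°) = 3.000 m; N'_1 = 86·cos(-0.7°) − 6·3.000 = 68.0; c'Δl = 53.40; W sinα = -1.1
Slice 2: Δl = 1.6/cos12.9° = 1.641 m; N'_2 = 99·cos12.9° − 5·1.641 = 88.3; c'Δl = 29.22; W sinα = 22.1
Slice 3: Δl = 2.0/cos24.1° = 2.191 m; N'_3 = 100·cos24.1° − 6·2.191 = 78.1; c'Δl = 39.00; W sinα = 40.8
Slice 4: Δl = 2.4/cos39.3° = 3.101 m; N'_4 = 55·cos39.3° − 11·3.101 = 8.4; c'Δl = 55.21; W sinα = 34.8
Σc'Δl = 176.8 kN/m; ΣN' = 242.9 kN/m; ΣW sinα = 96.7 kN/m
Resisting = 176.8 + 242.9·tan35.6° = 176.8 + 173.9 = 350.7 kN/m
FS = 350.7 / 96.7 = 3.626

FS = 3.63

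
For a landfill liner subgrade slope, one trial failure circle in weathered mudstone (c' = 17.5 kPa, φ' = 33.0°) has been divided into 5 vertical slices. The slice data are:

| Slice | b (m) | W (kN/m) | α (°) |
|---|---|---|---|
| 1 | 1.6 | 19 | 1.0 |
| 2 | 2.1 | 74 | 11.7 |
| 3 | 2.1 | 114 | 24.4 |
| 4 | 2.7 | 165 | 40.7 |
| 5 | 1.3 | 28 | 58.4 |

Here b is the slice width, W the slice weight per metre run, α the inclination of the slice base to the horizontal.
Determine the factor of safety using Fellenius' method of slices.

Ordinary method of slices: FS = Σ[c'·Δl_i + (W_i cosα_i)·tanφ'] / Σ W_i sinα_i, with Δl_i = b_i / cosα_i.
Slice 1: Δl = 1.6/cos1.0° = 1.600 m; N'_1 = 19·cos1.0° = 19.0; c'Δl = 28.00; W sinα = 0.3
Slice 2: Δl = 2.1/cos11.7° = 2.145 m; N'_2 = 74·cos11.7° = 72.5; c'Δl = 37.53; W sinα = 15.0
Slice 3: Δl = 2.1/cos24.4° = 2.306 m; N'_3 = 114·cos24.4° = 103.8; c'Δl = 40.35; W sinα = 47.1
Slice 4: Δl = 2.7/cos40.7° = 3.561 m; N'_4 = 165·cos40.7° = 125.1; c'Δl = 62.32; W sinα = 107.6
Slice 5: Δl = 1.3/cos58.4° = 2.481 m; N'_5 = 28·cos58.4° = 14.7; c'Δl = 43.42; W sinα = 23.8
Σc'Δl = 211.6 kN/m; ΣN' = 335.0 kN/m; ΣW sinα = 193.9 kN/m
Resisting = 211.6 + 335.0·tan33.0° = 211.6 + 217.6 = 429.2 kN/m
FS = 429.2 / 193.9 = 2.214

FS = 2.21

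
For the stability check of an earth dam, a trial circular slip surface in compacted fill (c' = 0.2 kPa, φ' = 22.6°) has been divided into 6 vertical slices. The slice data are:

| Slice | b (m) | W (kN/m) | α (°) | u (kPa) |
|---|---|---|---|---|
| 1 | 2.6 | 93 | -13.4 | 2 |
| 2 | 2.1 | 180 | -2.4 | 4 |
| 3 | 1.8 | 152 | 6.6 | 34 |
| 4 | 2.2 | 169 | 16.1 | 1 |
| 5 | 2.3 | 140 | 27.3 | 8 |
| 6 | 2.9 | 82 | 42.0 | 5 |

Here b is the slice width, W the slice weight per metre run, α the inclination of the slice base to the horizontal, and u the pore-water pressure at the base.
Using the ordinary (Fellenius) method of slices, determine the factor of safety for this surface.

Ordinary method of slices: FS = Σ[c'·Δl_i + (W_i cosα_i − u_i·Δl_i)·tanφ'] / Σ W_i sinα_i, with Δl_i = b_i / cosα_i.
Slice 1: Δl = 2.6/cos(-13.4°) = 2.673 m; N'_1 = 93·cos(-13.4°) − 2·2.673 = 85.1; c'Δl = 0.53; W sinα = -21.6
Slice 2: Δl = 2.1/cos(-2.4°) = 2.102 m; N'_2 = 180·cos(-2.4°) − 4·2.102 = 171.4; c'Δl = 0.42; W sinα = -7.5
Slice 3: Δl = 1.8/cos6.6° = 1.812 m; N'_3 = 152·cos6.6° − 34·1.812 = 89.4; c'Δl = 0.36; W sinα = 17.5
Slice 4: Δl = 2.2/cos16.1° = 2.290 m; N'_4 = 169·cos16.1° − 1·2.290 = 160.1; c'Δl = 0.46; W sinα = 46.9
Slice 5: Δl = 2.3/cos27.3° = 2.588 m; N'_5 = 140·cos27.3° − 8·2.588 = 103.7; c'Δl = 0.52; W sinα = 64.2
Slice 6: Δl = 2.9/cos42.0° = 3.902 m; N'_6 = 82·cos42.0° − 5·3.902 = 41.4; c'Δl = 0.78; W sinα = 54.9
Σc'Δl = 3.1 kN/m; ΣN' = 651.1 kN/m; ΣW sinα = 154.3 kN/m
Resisting = 3.1 + 651.1·tan22.6° = 3.1 + 271.0 = 274.1 kN/m
FS = 274.1 / 154.3 = 1.776

FS = 1.78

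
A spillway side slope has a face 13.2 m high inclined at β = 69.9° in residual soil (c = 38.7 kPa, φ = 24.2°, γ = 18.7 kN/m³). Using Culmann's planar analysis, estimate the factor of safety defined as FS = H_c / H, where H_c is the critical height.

H_c = (4c/γ) · sinβ cosφ / [1 − cos(β − φ)]
    = (4·38.7/18.7) · sin69.9°·cos24.2° / [1 − cos45.7°]
    = 8.278 · 0.8566 / 0.3016 = 23.51 m
FS = H_c / H = 23.51 / 13.2 = 1.781

FS = 1.78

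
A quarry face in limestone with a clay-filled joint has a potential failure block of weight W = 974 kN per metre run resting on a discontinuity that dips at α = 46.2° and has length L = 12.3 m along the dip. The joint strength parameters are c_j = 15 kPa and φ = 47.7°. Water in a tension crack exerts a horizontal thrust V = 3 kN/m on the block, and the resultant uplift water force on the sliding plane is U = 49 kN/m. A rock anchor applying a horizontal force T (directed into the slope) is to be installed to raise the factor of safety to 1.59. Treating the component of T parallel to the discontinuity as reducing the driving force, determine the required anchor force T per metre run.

Resolving forces along and normal to the sliding plane, with the horizontal anchor force T adding T·sinα to the effective normal force and T·cosα acting up the plane against the driving force:
FS = [c_jL + (W cosα − U − V sinα + T sinα) tanφ] / [W sinα + V cosα − T cosα]
Without the anchor: N' = 623.0 kN/m, driving T_d = 705.1 kN/m, resisting R = 15·12.3 + 623.0·tan47.7° = 869.1 kN/m, FS = 1.23.
Setting FS = 1.59 and solving for T:
1.59·(705.1 − T cos46.2°) = 869.1 + T sin46.2°·tan47.7°
T·(sin46.2°·tan47.7° + 1.59·cos46.2°) = 1.59·705.1 − 869.1
T·(0.7218·1.0990 + 1.59·0.6921) = 1121.1 − 869.1 = 251.9
T·1.8937 = 251.9
T = 133.0 kN/m

T = 133 kN/m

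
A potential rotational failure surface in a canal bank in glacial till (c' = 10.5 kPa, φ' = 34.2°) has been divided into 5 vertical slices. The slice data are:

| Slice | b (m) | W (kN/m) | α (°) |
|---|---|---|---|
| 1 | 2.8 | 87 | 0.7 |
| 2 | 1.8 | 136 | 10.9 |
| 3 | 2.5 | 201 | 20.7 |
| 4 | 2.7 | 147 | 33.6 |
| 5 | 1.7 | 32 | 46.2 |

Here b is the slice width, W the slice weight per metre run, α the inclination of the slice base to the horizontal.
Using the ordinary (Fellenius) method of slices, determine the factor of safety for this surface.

Ordinary method of slices: FS = Σ[c'·Δl_i + (W_i cosα_i)·tanφ'] / Σ W_i sinα_i, with Δl_i = b_i / cosα_i.
Slice 1: Δl = 2.8/cos0.7° = 2.800 m; N'_1 = 87·cos0.7° = 87.0; c'Δl = 29.40; W sinα = 1.1
Slice 2: Δl = 1.8/cos10.9° = 1.833 m; N'_2 = 136·cos10.9° = 133.5; c'Δl = 19.25; W sinα = 25.7
Slice 3: Δl = 2.5/cos20.7° = 2.673 m; N'_3 = 201·cos20.7° = 188.0; c'Δl = 28.06; W sinα = 71.0
Slice 4: Δl = 2.7/cos33.6° = 3.242 m; N'_4 = 147·cos33.6° = 122.4; c'Δl = 34.04; W sinα = 81.3
Slice 5: Δl = 1.7/cos46.2° = 2.456 m; N'_5 = 32·cos46.2° = 22.1; c'Δl = 25.79; W sinα = 23.1
Σc'Δl = 136.5 kN/m; ΣN' = 553.2 kN/m; ΣW sinα = 202.3 kN/m
Resisting = 136.5 + 553.2·tan34.2° = 136.5 + 375.9 = 512.5 kN/m
FS = 512.5 / 202.3 = 2.533

FS = 2.53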